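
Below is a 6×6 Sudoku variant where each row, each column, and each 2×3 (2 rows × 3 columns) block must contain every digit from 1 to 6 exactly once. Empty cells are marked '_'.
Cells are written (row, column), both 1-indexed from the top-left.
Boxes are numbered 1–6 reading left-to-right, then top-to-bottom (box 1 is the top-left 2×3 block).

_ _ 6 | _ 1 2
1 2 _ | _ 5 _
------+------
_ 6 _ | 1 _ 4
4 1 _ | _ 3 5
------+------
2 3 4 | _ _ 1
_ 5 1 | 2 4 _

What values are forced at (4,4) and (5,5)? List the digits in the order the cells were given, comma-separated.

For (4,4):
  Row 4 already contains {1, 3, 4, 5}.
  Column 4 already contains {1, 2}.
  Its 2×3 block (box 4) already contains {1, 3, 4, 5}.
  The only value from 1–6 not eliminated is 6, so (4,4) = 6.
For (5,5):
  Row 5 already contains {1, 2, 3, 4}.
  Column 5 already contains {1, 3, 4, 5}.
  Its 2×3 block (box 6) already contains {1, 2, 4}.
  The only value from 1–6 not eliminated is 6, so (5,5) = 6.

6,6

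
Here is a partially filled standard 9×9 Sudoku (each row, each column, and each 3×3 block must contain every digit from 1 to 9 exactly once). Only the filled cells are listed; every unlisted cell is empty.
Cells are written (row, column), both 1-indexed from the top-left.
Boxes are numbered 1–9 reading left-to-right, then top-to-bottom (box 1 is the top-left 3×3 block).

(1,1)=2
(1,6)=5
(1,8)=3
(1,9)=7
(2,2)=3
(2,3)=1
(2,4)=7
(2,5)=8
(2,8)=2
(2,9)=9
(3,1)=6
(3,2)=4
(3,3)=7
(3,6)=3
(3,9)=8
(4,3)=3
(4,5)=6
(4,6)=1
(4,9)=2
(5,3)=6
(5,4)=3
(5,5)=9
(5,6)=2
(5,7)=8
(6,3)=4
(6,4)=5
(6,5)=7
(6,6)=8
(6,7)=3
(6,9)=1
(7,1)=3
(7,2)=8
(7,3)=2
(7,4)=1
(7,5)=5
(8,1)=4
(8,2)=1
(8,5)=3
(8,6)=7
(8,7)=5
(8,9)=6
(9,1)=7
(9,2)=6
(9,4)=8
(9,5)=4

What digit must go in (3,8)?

5

Cell (3,8) itself could take any of {1, 5} by direct elimination.
Consider where 5 can go in box 3.
(1,7) is out (row 1 already has a 5).
(2,7) is out (column 7 already has a 5).
(3,7) is out (column 7 already has a 5).
So the only cell in box 3 that can hold 5 is (3,8).
Therefore (3,8) = 5.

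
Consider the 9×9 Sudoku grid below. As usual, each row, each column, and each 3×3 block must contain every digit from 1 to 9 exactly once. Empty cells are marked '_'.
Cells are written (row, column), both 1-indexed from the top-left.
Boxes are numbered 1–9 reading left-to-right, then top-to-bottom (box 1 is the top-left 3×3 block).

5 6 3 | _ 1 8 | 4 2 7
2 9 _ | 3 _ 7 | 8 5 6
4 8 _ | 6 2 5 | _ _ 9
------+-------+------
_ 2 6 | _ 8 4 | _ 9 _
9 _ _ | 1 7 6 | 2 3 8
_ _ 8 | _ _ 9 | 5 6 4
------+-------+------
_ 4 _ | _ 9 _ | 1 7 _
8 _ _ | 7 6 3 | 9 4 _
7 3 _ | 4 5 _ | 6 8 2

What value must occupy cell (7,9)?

Cell (7,9) itself could take any of {3, 5} by direct elimination.
Consider where 3 can go in column 9.
(4,9) is out (box 6 already has a 3).
(8,9) is out (row 8 already has a 3).
So the only cell in column 9 that can hold 3 is (7,9).
Therefore (7,9) = 3.

3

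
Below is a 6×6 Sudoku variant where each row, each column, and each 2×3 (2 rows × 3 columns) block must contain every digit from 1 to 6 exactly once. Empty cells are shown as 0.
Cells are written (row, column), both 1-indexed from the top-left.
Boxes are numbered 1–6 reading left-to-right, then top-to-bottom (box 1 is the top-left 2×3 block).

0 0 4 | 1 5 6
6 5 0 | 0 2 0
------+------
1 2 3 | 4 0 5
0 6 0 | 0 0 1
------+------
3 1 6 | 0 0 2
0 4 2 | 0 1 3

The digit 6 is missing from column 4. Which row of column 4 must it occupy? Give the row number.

6

Consider where 6 can go in column 4.
(2,4) is out (row 2 already has a 6).
(4,4) is out (row 4 already has a 6).
(5,4) is out (row 5 already has a 6).
So the only cell in column 4 that can hold 6 is (6,4).
That is row 6.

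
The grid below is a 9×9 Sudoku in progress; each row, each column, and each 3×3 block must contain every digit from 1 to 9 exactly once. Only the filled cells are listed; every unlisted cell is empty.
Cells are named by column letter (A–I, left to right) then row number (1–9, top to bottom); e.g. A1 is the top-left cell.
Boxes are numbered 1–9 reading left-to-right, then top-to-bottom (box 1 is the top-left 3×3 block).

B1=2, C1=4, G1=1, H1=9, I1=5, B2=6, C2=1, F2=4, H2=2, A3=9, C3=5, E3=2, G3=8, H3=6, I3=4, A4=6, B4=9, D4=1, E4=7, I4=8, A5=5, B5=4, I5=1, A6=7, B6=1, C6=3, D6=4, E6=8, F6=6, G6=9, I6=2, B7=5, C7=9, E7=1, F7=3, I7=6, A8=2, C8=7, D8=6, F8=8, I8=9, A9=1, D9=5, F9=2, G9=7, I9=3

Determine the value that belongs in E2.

5

Cell E2 itself could take any of {3, 5, 9} by direct elimination.
Consider where 5 can go in box 2.
D1 is out (row 1 already has a 5). E1 is out (row 1 already has a 5). F1 is out (row 1 already has a 5). D2 is out (column D already has a 5). The remaining empty cells in box 2 are similarly blocked.
So the only cell in box 2 that can hold 5 is E2.
Therefore E2 = 5.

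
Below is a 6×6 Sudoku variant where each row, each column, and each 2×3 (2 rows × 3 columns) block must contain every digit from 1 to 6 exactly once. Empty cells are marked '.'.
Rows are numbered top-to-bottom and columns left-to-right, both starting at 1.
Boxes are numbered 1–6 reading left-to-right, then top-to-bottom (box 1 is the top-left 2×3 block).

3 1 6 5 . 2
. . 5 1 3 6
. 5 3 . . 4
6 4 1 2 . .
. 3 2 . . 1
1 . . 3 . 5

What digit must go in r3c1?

2

Row 3 already contains {3, 4, 5}.
Column 1 already contains {1, 3, 6}.
Its 2×3 block (box 3) already contains {1, 3, 4, 5, 6}.
The only value from 1–6 not eliminated is 2, so r3c1 = 2.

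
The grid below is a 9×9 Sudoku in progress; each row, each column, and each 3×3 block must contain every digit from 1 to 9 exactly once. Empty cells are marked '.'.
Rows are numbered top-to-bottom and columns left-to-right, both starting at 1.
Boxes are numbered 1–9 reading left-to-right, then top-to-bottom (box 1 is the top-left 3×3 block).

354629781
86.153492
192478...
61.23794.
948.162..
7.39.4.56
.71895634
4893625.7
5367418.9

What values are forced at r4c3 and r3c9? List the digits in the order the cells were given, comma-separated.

5,5

For r4c3:
  Row 4 already contains {1, 2, 3, 4, 6, 7, 9}.
  Column 3 already contains {1, 2, 3, 4, 6, 8, 9}.
  Its 3×3 block (box 4) already contains {1, 3, 4, 6, 7, 8, 9}.
  The only value from 1–9 not eliminated is 5, so r4c3 = 5.
For r3c9:
  Consider where 5 can go in row 3.
  r3c7 is out (column 7 already has a 5).
  r3c8 is out (column 8 already has a 5).
  So the only cell in row 3 that can hold 5 is r3c9.
  So r3c9 = 5.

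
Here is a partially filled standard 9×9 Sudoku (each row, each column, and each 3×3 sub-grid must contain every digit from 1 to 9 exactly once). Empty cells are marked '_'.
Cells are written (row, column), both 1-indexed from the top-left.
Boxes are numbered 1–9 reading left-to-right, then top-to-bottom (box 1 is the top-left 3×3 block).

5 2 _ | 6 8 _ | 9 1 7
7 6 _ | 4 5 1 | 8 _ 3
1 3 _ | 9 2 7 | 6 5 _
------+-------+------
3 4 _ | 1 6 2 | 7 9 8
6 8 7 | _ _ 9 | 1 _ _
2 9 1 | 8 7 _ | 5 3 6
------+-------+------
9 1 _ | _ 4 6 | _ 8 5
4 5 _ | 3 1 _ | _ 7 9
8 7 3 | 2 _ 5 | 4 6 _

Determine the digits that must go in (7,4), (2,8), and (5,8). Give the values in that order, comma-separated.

For (7,4):
  Row 7 already contains {1, 4, 5, 6, 8, 9}.
  Column 4 already contains {1, 2, 3, 4, 6, 8, 9}.
  Its 3×3 block (box 8) already contains {1, 2, 3, 4, 5, 6}.
  The only value from 1–9 not eliminated is 7, so (7,4) = 7.
For (2,8):
  Row 2 already contains {1, 3, 4, 5, 6, 7, 8}.
  Column 8 already contains {1, 3, 5, 6, 7, 8, 9}.
  Its 3×3 block (box 3) already contains {1, 3, 5, 6, 7, 8, 9}.
  The only value from 1–9 not eliminated is 2, so (2,8) = 2.
For (5,8):
  Consider where 4 can go in column 8.
  (2,8) is out (row 2 already has a 4).
  So the only cell in column 8 that can hold 4 is (5,8).
  So (5,8) = 4.

7,2,4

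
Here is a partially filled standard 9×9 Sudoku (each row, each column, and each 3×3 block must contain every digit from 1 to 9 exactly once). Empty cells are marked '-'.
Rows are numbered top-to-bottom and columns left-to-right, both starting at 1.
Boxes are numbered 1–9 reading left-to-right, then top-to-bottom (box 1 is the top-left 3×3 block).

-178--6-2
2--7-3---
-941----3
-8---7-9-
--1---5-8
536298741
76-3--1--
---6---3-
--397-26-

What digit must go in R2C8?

Cell R2C8 itself could take any of {1, 5, 8} by direct elimination.
Consider where 1 can go in box 3.
R1C8 is out (row 1 already has a 1).
R2C7 is out (column 7 already has a 1).
R2C9 is out (column 9 already has a 1).
R3C7 is out (row 3 already has a 1).
R3C8 is out (row 3 already has a 1).
So the only cell in box 3 that can hold 1 is R2C8.
Therefore R2C8 = 1.

1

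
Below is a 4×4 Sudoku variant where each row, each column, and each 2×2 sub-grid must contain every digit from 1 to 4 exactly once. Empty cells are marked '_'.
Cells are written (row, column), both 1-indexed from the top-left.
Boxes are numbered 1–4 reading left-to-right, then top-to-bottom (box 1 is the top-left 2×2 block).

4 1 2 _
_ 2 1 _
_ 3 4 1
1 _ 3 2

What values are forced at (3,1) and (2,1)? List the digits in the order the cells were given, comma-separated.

2,3

For (3,1):
  Row 3 already contains {1, 3, 4}.
  Column 1 already contains {1, 4}.
  Its 2×2 block (box 3) already contains {1, 3}.
  The only value from 1–4 not eliminated is 2, so (3,1) = 2.
For (2,1):
  Row 2 already contains {1, 2}.
  Column 1 already contains {1, 4}.
  Its 2×2 block (box 1) already contains {1, 2, 4}.
  The only value from 1–4 not eliminated is 3, so (2,1) = 3.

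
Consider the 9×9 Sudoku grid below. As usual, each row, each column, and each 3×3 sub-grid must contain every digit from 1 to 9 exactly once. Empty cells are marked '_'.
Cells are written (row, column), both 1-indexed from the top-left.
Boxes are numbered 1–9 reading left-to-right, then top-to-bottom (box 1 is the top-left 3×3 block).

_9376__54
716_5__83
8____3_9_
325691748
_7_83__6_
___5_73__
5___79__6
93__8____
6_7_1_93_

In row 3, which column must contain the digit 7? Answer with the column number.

Consider where 7 can go in row 3.
(3,2) is out (column 2 already has a 7).
(3,3) is out (column 3 already has a 7).
(3,4) is out (column 4 already has a 7).
(3,5) is out (column 5 already has a 7).
(3,7) is out (column 7 already has a 7).
So the only cell in row 3 that can hold 7 is (3,9).
That is column 9.

9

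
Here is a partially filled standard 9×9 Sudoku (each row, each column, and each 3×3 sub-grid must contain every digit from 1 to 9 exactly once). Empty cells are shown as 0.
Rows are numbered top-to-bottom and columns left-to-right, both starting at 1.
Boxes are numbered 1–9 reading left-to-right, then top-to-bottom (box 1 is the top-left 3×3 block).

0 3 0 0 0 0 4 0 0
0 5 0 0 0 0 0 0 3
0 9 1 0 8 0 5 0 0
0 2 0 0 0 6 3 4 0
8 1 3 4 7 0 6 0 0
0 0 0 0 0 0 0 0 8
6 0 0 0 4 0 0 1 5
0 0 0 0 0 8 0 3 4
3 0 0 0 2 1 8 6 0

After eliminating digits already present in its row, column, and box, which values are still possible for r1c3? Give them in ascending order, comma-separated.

2,6,7,8

Row 1 already contains {3, 4}.
Column 3 already contains {1, 3}.
Its 3×3 block (box 1) already contains {1, 3, 5, 9}.
Removing those from 1–9 leaves {2, 6, 7, 8} as the candidates for r1c3.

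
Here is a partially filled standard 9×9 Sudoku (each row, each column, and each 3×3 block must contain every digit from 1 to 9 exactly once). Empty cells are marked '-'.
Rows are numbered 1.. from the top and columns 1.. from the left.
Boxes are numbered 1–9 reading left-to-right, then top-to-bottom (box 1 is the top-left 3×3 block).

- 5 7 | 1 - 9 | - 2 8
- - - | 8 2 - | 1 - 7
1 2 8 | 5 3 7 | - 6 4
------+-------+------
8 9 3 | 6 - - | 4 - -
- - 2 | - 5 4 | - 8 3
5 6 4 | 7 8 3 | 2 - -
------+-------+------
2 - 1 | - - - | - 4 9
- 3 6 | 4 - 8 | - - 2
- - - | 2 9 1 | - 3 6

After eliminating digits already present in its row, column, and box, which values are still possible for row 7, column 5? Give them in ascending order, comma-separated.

6,7

Row 7 already contains {1, 2, 4, 9}.
Column 5 already contains {2, 3, 5, 8, 9}.
Its 3×3 block (box 8) already contains {1, 2, 4, 8, 9}.
Removing those from 1–9 leaves {6, 7} as the candidates for row 7, column 5.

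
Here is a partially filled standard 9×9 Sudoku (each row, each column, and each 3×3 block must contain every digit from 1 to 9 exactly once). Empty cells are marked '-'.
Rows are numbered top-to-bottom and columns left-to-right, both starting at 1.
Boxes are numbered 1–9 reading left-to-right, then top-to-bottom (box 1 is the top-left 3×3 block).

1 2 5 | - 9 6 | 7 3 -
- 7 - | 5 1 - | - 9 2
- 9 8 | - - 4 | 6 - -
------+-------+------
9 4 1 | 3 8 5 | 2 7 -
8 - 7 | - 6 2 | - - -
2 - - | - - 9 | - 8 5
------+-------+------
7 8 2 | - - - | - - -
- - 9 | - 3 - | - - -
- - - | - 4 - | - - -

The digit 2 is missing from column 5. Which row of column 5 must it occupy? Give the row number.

Consider where 2 can go in column 5.
r6c5 is out (row 6 already has a 2).
r7c5 is out (row 7 already has a 2).
So the only cell in column 5 that can hold 2 is r3c5.
That is row 3.

3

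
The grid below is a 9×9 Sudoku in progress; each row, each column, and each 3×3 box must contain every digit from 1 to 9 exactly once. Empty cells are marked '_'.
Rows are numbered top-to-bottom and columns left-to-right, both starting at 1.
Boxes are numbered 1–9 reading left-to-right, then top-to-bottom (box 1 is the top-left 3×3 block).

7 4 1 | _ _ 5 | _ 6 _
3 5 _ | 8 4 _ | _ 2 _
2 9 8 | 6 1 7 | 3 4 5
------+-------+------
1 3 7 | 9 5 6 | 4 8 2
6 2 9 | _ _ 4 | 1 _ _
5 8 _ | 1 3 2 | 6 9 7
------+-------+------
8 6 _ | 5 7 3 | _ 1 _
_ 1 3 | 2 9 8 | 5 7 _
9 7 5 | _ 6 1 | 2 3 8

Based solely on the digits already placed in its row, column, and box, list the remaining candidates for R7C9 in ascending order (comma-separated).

Row 7 already contains {1, 3, 5, 6, 7, 8}.
Column 9 already contains {2, 5, 7, 8}.
Its 3×3 block (box 9) already contains {1, 2, 3, 5, 7, 8}.
Removing those from 1–9 leaves {4, 9} as the candidates for R7C9.

4,9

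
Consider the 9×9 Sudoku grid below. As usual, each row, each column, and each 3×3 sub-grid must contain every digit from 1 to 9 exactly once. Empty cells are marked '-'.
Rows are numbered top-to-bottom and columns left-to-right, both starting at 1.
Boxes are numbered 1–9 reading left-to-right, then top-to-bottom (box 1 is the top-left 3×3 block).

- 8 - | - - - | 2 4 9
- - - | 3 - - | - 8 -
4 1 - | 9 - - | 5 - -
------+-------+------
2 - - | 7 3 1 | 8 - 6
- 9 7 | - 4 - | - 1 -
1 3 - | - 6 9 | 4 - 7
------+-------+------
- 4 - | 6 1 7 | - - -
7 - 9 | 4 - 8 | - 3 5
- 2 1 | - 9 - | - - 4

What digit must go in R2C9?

Row 2 already contains {3, 8}.
Column 9 already contains {4, 5, 6, 7, 9}.
Its 3×3 block (box 3) already contains {2, 4, 5, 8, 9}.
The only value from 1–9 not eliminated is 1, so R2C9 = 1.

1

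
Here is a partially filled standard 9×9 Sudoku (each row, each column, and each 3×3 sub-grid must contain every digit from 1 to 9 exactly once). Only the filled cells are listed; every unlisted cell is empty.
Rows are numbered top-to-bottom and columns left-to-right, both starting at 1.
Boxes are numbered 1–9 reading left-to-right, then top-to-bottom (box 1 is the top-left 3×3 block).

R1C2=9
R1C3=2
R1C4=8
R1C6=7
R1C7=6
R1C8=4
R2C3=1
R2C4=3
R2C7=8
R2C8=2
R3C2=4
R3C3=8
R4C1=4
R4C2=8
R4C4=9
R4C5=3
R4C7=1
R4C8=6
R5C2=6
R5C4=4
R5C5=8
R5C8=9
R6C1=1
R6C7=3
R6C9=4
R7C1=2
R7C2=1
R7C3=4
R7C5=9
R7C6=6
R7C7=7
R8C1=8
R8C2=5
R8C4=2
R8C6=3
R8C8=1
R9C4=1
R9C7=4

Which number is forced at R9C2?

Cell R9C2 itself could take any of {3, 7} by direct elimination.
Consider where 3 can go in column 2.
R2C2 is out (row 2 already has a 3).
R6C2 is out (row 6 already has a 3).
So the only cell in column 2 that can hold 3 is R9C2.
Therefore R9C2 = 3.

3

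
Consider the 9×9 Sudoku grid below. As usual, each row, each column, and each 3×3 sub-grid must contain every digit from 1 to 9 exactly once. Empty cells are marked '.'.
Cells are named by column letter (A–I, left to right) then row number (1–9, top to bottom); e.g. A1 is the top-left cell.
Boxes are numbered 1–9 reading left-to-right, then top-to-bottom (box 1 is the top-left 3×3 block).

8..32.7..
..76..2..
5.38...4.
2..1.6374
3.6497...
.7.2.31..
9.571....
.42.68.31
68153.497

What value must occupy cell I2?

3

Cell I2 itself could take any of {3, 5, 8, 9} by direct elimination.
Consider where 3 can go in column I.
I1 is out (row 1 already has a 3).
I3 is out (row 3 already has a 3).
I5 is out (row 5 already has a 3).
I6 is out (row 6 already has a 3).
I7 is out (box 9 already has a 3).
So the only cell in column I that can hold 3 is I2.
Therefore I2 = 3.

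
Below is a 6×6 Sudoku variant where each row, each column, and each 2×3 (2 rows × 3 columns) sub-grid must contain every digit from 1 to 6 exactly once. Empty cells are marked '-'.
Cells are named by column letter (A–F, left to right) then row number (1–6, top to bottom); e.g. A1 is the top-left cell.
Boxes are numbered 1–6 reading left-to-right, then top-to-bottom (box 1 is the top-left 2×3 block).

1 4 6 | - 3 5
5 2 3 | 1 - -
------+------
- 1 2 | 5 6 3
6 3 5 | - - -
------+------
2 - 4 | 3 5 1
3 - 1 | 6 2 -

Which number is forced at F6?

Row 6 already contains {1, 2, 3, 6}.
Column F already contains {1, 3, 5}.
Its 2×3 block (box 6) already contains {1, 2, 3, 5, 6}.
The only value from 1–6 not eliminated is 4, so F6 = 4.

4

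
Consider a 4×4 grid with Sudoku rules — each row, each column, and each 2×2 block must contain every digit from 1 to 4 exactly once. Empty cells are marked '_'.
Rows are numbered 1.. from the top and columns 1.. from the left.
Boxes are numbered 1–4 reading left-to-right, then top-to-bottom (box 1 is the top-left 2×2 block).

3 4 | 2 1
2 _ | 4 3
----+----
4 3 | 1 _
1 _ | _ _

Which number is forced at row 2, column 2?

1

Row 2 already contains {2, 3, 4}.
Column 2 already contains {3, 4}.
Its 2×2 block (box 1) already contains {2, 3, 4}.
The only value from 1–4 not eliminated is 1, so row 2, column 2 = 1.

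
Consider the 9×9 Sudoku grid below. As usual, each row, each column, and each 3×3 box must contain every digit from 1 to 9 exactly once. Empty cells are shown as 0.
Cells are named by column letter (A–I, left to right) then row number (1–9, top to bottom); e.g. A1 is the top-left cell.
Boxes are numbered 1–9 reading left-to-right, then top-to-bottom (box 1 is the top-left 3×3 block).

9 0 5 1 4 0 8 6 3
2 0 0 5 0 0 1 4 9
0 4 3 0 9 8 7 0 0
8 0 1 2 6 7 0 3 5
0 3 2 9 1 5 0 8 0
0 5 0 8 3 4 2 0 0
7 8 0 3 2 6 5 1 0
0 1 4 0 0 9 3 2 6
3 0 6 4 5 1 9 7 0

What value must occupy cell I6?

Cell I6 itself could take any of {1, 7} by direct elimination.
Consider where 1 can go in box 6.
G4 is out (row 4 already has a 1).
G5 is out (row 5 already has a 1).
I5 is out (row 5 already has a 1).
H6 is out (column H already has a 1).
So the only cell in box 6 that can hold 1 is I6.
Therefore I6 = 1.

1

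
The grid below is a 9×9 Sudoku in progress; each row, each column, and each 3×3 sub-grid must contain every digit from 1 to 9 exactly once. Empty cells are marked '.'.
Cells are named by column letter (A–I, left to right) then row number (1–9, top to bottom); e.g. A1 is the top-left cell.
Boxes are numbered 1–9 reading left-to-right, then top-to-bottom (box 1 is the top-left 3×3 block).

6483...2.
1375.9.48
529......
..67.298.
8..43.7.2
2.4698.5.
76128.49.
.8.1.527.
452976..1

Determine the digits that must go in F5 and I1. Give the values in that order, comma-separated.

For F5:
  Row 5 already contains {2, 3, 4, 7, 8}.
  Column F already contains {2, 5, 6, 8, 9}.
  Its 3×3 block (box 5) already contains {2, 3, 4, 6, 7, 8, 9}.
  The only value from 1–9 not eliminated is 1, so F5 = 1.
For I1:
  Consider where 9 can go in box 3.
  G1 is out (column G already has a 9).
  G2 is out (row 2 already has a 9).
  G3 is out (row 3 already has a 9).
  H3 is out (row 3 already has a 9).
  I3 is out (row 3 already has a 9).
  So the only cell in box 3 that can hold 9 is I1.
  So I1 = 9.

1,9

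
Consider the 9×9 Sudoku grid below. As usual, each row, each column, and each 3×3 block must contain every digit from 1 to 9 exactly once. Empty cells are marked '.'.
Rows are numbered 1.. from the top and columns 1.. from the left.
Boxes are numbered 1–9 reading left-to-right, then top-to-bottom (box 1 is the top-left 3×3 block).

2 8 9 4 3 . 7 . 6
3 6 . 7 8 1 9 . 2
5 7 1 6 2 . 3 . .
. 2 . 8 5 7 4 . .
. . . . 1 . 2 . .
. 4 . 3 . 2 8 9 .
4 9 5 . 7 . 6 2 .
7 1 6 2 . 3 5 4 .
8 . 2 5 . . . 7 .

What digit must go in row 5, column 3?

8

Cell row 5, column 3 itself could take any of {3, 7, 8} by direct elimination.
Consider where 8 can go in column 3.
row 2, column 3 is out (row 2 already has a 8).
row 4, column 3 is out (row 4 already has a 8).
row 6, column 3 is out (row 6 already has a 8).
So the only cell in column 3 that can hold 8 is row 5, column 3.
Therefore row 5, column 3 = 8.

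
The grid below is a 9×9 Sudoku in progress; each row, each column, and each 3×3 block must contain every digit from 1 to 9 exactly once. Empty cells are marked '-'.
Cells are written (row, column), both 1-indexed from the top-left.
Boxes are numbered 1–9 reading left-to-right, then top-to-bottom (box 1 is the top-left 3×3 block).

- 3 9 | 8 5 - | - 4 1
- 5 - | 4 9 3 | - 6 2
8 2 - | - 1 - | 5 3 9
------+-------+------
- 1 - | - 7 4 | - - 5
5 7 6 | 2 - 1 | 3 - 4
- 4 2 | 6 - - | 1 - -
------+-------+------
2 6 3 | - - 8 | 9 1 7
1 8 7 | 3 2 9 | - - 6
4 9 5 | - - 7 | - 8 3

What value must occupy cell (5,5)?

8

Row 5 already contains {1, 2, 3, 4, 5, 6, 7}.
Column 5 already contains {1, 2, 5, 7, 9}.
Its 3×3 block (box 5) already contains {1, 2, 4, 6, 7}.
The only value from 1–9 not eliminated is 8, so (5,5) = 8.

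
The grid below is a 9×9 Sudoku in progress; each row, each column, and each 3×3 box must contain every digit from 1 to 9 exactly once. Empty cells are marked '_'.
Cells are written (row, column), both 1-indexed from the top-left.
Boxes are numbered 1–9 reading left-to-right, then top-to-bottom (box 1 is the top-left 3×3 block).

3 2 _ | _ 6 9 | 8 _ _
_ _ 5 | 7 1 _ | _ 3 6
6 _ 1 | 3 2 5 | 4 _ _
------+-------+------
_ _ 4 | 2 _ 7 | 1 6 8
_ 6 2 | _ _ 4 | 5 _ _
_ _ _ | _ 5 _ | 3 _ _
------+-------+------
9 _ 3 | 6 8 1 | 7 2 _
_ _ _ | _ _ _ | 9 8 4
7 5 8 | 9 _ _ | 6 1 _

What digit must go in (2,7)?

Row 2 already contains {1, 3, 5, 6, 7}.
Column 7 already contains {1, 3, 4, 5, 6, 7, 8, 9}.
Its 3×3 block (box 3) already contains {3, 4, 6, 8}.
The only value from 1–9 not eliminated is 2, so (2,7) = 2.

2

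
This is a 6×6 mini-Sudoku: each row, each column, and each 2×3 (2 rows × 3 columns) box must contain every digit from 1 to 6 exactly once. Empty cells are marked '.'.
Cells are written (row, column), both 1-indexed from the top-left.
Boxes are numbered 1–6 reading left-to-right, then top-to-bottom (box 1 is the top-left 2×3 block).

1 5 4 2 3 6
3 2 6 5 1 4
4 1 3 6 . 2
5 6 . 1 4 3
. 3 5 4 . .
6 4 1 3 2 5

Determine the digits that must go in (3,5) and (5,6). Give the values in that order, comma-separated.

5,1

For (3,5):
  Row 3 already contains {1, 2, 3, 4, 6}.
  Column 5 already contains {1, 2, 3, 4}.
  Its 2×3 block (box 4) already contains {1, 2, 3, 4, 6}.
  The only value from 1–6 not eliminated is 5, so (3,5) = 5.
For (5,6):
  Row 5 already contains {3, 4, 5}.
  Column 6 already contains {2, 3, 4, 5, 6}.
  Its 2×3 block (box 6) already contains {2, 3, 4, 5}.
  The only value from 1–6 not eliminated is 1, so (5,6) = 1.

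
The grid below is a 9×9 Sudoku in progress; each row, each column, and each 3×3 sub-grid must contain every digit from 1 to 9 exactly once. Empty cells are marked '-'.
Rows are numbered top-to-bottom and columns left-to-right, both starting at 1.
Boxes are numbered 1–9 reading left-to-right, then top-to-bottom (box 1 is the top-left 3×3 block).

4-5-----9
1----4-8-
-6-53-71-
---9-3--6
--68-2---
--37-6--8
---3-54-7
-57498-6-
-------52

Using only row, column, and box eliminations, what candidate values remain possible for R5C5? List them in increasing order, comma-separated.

Row 5 already contains {2, 6, 8}.
Column 5 already contains {3, 9}.
Its 3×3 block (box 5) already contains {2, 3, 6, 7, 8, 9}.
Removing those from 1–9 leaves {1, 4, 5} as the candidates for R5C5.

1,4,5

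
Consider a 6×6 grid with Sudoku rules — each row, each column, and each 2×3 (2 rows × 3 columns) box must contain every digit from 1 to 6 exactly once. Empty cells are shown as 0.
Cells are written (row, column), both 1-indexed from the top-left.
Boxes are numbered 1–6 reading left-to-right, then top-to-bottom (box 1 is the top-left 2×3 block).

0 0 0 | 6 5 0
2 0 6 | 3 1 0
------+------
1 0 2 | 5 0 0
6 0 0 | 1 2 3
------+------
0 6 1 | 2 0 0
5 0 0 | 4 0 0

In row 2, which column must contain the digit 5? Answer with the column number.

Consider where 5 can go in row 2.
(2,6) is out (box 2 already has a 5).
So the only cell in row 2 that can hold 5 is (2,2).
That is column 2.

2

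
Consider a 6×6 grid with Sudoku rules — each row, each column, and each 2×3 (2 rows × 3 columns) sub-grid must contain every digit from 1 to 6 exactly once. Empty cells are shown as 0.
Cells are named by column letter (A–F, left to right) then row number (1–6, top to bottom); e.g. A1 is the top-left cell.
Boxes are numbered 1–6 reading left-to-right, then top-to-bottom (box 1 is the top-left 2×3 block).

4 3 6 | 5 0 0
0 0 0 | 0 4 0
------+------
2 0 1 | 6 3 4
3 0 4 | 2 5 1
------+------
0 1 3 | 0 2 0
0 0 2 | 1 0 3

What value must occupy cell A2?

Cell A2 itself could take any of {1, 5} by direct elimination.
Consider where 1 can go in column A.
A5 is out (row 5 already has a 1).
A6 is out (row 6 already has a 1).
So the only cell in column A that can hold 1 is A2.
Therefore A2 = 1.

1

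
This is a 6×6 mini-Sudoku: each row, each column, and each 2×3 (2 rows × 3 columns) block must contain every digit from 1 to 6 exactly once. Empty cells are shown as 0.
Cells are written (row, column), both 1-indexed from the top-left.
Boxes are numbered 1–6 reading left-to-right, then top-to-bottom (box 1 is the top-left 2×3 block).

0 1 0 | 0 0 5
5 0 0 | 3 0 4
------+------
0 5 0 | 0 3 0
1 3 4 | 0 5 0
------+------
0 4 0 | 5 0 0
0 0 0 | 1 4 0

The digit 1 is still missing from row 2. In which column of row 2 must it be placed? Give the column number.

5

Consider where 1 can go in row 2.
(2,2) is out (column 2 already has a 1).
(2,3) is out (box 1 already has a 1).
So the only cell in row 2 that can hold 1 is (2,5).
That is column 5.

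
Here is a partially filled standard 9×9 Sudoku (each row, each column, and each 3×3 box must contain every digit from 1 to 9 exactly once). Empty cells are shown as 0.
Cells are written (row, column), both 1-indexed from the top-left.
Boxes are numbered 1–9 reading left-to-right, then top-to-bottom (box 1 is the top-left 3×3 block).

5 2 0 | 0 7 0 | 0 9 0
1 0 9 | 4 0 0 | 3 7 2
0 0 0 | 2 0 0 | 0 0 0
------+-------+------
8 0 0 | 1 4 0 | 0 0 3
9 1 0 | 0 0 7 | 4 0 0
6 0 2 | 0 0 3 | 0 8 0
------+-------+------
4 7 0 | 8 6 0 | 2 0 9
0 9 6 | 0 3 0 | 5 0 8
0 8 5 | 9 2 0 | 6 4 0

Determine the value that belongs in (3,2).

Cell (3,2) itself could take any of {3, 4, 6} by direct elimination.
Consider where 3 can go in column 2.
(2,2) is out (row 2 already has a 3).
(4,2) is out (row 4 already has a 3).
(6,2) is out (row 6 already has a 3).
So the only cell in column 2 that can hold 3 is (3,2).
Therefore (3,2) = 3.

3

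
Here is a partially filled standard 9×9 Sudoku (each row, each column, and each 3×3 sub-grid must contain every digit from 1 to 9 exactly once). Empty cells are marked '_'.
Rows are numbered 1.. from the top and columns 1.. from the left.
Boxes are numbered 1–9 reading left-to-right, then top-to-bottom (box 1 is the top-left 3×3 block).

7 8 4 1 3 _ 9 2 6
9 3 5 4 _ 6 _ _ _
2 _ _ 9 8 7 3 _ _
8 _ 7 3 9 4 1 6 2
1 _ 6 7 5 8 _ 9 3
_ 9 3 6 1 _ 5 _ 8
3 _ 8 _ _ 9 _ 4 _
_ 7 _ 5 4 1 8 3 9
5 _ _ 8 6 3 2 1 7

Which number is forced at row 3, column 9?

4

Cell row 3, column 9 itself could take any of {1, 4, 5} by direct elimination.
Consider where 4 can go in row 3.
row 3, column 2 is out (box 1 already has a 4).
row 3, column 3 is out (column 3 already has a 4).
row 3, column 8 is out (column 8 already has a 4).
So the only cell in row 3 that can hold 4 is row 3, column 9.
Therefore row 3, column 9 = 4.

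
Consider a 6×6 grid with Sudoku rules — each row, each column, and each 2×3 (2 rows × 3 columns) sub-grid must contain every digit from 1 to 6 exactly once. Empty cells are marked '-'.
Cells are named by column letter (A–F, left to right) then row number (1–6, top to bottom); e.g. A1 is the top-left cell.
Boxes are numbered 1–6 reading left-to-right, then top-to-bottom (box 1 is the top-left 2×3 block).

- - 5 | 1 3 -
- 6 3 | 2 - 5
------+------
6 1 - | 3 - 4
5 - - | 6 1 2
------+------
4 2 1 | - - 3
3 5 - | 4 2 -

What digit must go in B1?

4

Row 1 already contains {1, 3, 5}.
Column B already contains {1, 2, 5, 6}.
Its 2×3 block (box 1) already contains {3, 5, 6}.
The only value from 1–6 not eliminated is 4, so B1 = 4.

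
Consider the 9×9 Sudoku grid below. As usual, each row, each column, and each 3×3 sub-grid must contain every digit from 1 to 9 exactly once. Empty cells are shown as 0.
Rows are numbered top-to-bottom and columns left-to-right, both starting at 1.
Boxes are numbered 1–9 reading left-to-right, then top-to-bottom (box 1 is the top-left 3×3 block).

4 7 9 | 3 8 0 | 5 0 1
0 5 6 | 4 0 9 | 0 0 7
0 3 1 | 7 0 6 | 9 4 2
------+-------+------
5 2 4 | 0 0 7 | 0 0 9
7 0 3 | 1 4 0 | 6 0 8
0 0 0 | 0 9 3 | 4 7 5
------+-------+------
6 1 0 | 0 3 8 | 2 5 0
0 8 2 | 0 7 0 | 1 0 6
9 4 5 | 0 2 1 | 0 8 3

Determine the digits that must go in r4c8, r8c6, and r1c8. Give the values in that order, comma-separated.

1,4,6

For r4c8:
  Consider where 1 can go in row 4.
  r4c4 is out (column 4 already has a 1).
  r4c5 is out (box 5 already has a 1).
  r4c7 is out (column 7 already has a 1).
  So the only cell in row 4 that can hold 1 is r4c8.
  So r4c8 = 1.
For r8c6:
  Consider where 4 can go in column 6.
  r1c6 is out (row 1 already has a 4).
  r5c6 is out (row 5 already has a 4).
  So the only cell in column 6 that can hold 4 is r8c6.
  So r8c6 = 4.
For r1c8:
  Row 1 already contains {1, 3, 4, 5, 7, 8, 9}.
  Column 8 already contains {4, 5, 7, 8}.
  Its 3×3 block (box 3) already contains {1, 2, 4, 5, 7, 9}.
  The only value from 1–9 not eliminated is 6, so r1c8 = 6.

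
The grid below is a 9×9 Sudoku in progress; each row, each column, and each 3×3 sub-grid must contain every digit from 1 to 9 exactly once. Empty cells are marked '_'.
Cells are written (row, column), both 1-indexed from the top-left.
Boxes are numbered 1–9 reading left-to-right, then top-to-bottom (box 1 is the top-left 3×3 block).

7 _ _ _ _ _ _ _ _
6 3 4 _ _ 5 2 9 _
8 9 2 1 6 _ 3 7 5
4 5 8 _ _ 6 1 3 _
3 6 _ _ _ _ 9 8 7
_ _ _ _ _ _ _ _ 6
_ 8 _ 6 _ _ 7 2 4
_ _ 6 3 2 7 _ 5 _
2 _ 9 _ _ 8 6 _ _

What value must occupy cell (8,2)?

4

Cell (8,2) itself could take any of {1, 4} by direct elimination.
Consider where 4 can go in row 8.
(8,1) is out (column 1 already has a 4).
(8,7) is out (box 9 already has a 4).
(8,9) is out (column 9 already has a 4).
So the only cell in row 8 that can hold 4 is (8,2).
Therefore (8,2) = 4.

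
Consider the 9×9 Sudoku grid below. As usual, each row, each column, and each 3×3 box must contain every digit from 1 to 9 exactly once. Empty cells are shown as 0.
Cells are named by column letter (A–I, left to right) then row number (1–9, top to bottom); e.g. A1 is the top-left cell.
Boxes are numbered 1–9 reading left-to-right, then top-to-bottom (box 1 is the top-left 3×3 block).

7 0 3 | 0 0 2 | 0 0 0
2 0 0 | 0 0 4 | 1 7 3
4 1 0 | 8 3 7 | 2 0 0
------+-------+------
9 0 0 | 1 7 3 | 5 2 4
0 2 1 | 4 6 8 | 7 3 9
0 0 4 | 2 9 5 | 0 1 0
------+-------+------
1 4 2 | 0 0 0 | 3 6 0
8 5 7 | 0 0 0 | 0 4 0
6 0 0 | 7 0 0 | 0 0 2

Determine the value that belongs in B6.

7

Cell B6 itself could take any of {3, 6, 7, 8} by direct elimination.
Consider where 7 can go in column B.
B1 is out (row 1 already has a 7).
B2 is out (row 2 already has a 7).
B4 is out (row 4 already has a 7).
B9 is out (row 9 already has a 7).
So the only cell in column B that can hold 7 is B6.
Therefore B6 = 7.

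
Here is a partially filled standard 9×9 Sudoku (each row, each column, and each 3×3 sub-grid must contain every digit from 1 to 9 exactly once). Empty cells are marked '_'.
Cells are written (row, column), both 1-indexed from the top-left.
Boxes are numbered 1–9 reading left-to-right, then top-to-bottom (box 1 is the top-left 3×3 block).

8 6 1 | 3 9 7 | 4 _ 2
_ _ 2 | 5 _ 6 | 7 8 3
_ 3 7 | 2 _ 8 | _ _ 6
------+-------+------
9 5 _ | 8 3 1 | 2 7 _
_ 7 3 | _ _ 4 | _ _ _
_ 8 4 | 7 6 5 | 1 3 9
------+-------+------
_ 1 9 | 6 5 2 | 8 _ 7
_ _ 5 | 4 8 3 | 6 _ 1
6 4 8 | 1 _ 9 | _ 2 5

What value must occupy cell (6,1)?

Row 6 already contains {1, 3, 4, 5, 6, 7, 8, 9}.
Column 1 already contains {6, 8, 9}.
Its 3×3 block (box 4) already contains {3, 4, 5, 7, 8, 9}.
The only value from 1–9 not eliminated is 2, so (6,1) = 2.

2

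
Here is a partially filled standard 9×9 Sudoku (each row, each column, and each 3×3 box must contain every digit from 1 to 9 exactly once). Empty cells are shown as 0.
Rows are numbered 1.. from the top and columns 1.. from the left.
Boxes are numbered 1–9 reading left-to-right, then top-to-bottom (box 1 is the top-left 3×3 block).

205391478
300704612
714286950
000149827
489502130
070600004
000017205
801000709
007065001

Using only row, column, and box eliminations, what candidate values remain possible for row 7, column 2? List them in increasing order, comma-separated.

3,4,6,9

Row 7 already contains {1, 2, 5, 7}.
Column 2 already contains {1, 7, 8}.
Its 3×3 block (box 7) already contains {1, 7, 8}.
Removing those from 1–9 leaves {3, 4, 6, 9} as the candidates for row 7, column 2.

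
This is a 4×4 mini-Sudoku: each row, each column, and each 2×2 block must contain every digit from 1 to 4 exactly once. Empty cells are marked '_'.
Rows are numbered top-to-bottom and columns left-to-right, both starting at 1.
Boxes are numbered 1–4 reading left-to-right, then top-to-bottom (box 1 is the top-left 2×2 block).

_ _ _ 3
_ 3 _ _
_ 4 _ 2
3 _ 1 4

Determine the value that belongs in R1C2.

Cell R1C2 itself could take any of {1, 2} by direct elimination.
Consider where 1 can go in column 2.
R4C2 is out (row 4 already has a 1).
So the only cell in column 2 that can hold 1 is R1C2.
Therefore R1C2 = 1.

1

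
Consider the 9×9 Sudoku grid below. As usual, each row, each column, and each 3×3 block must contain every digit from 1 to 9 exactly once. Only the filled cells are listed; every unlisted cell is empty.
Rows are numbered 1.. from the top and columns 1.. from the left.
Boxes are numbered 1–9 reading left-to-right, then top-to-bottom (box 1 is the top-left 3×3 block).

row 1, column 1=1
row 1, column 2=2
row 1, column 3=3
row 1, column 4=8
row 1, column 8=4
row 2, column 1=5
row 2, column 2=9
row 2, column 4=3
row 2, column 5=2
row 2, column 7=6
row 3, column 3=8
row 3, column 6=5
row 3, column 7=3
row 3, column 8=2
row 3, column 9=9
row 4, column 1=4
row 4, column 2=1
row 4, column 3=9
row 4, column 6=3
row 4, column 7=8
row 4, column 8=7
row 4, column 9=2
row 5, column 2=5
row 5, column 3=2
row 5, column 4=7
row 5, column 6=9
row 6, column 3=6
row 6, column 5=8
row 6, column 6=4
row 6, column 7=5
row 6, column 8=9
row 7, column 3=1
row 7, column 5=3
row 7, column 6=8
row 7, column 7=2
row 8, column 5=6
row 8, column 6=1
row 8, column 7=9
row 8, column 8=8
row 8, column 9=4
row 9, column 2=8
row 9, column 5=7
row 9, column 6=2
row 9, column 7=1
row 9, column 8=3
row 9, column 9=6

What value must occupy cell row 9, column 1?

Row 9 already contains {1, 2, 3, 6, 7, 8}.
Column 1 already contains {1, 4, 5}.
Its 3×3 block (box 7) already contains {1, 8}.
The only value from 1–9 not eliminated is 9, so row 9, column 1 = 9.

9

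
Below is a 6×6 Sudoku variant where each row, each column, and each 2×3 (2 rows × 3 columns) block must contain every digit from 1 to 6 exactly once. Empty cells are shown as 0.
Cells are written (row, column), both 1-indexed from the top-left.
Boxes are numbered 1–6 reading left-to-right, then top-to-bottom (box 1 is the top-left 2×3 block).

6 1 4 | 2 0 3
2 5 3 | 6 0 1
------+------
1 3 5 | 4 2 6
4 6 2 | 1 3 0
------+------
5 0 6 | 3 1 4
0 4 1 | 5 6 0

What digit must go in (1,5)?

Row 1 already contains {1, 2, 3, 4, 6}.
Column 5 already contains {1, 2, 3, 6}.
Its 2×3 block (box 2) already contains {1, 2, 3, 6}.
The only value from 1–6 not eliminated is 5, so (1,5) = 5.

5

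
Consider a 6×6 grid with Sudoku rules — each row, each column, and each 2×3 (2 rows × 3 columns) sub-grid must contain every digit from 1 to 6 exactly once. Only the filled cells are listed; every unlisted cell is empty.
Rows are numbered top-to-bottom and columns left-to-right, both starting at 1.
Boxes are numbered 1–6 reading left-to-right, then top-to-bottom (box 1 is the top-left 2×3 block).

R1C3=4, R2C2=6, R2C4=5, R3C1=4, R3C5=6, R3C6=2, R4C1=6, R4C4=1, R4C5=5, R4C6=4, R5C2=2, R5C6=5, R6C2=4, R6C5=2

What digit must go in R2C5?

4

Cell R2C5 itself could take any of {1, 3, 4} by direct elimination.
Consider where 4 can go in row 2.
R2C1 is out (column 1 already has a 4).
R2C3 is out (column 3 already has a 4).
R2C6 is out (column 6 already has a 4).
So the only cell in row 2 that can hold 4 is R2C5.
Therefore R2C5 = 4.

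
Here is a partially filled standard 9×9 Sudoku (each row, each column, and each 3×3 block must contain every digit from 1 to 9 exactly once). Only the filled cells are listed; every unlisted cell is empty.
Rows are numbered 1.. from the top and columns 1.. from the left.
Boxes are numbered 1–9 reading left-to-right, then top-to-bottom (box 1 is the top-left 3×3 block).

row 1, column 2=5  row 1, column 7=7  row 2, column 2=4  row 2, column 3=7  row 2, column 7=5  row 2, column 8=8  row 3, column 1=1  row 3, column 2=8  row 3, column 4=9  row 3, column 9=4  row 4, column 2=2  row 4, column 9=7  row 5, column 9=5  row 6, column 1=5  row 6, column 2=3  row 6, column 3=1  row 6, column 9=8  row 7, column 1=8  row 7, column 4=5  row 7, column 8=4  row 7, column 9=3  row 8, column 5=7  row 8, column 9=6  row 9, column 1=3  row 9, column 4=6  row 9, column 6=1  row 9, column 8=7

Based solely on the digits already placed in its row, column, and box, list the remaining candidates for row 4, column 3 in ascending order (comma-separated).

Row 4 already contains {2, 7}.
Column 3 already contains {1, 7}.
Its 3×3 block (box 4) already contains {1, 2, 3, 5}.
Removing those from 1–9 leaves {4, 6, 8, 9} as the candidates for row 4, column 3.

4,6,8,9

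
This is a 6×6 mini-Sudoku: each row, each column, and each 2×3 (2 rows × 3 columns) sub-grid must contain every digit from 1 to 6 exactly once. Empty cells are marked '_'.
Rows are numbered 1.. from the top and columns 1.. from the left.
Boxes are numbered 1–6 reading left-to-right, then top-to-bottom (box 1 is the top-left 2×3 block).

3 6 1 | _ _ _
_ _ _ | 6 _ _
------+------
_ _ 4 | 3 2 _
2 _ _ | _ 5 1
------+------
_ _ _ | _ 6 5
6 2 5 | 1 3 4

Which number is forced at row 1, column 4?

Cell row 1, column 4 itself could take any of {2, 4, 5} by direct elimination.
Consider where 5 can go in row 1.
row 1, column 5 is out (column 5 already has a 5).
row 1, column 6 is out (column 6 already has a 5).
So the only cell in row 1 that can hold 5 is row 1, column 4.
Therefore row 1, column 4 = 5.

5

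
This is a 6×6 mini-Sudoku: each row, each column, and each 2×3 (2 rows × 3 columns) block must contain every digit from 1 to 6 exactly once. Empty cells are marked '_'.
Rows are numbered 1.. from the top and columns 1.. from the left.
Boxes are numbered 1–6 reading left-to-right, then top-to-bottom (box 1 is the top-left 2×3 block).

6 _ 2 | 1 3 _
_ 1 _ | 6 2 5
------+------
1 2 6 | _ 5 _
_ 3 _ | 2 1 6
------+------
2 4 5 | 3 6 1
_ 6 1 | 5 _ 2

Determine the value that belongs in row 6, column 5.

Row 6 already contains {1, 2, 5, 6}.
Column 5 already contains {1, 2, 3, 5, 6}.
Its 2×3 block (box 6) already contains {1, 2, 3, 5, 6}.
The only value from 1–6 not eliminated is 4, so row 6, column 5 = 4.

4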